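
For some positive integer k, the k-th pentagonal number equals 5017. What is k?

Set n(3n−1)/2 = 5017, giving 3n² − n − 10034 = 0.
So n = (1 + 347) / 6 = 348/6 = 58.
Check: 58·(3·58 − 1)/2 = 5017. ✓

58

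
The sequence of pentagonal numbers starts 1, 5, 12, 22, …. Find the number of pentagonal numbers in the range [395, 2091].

The n-th pentagonal number is n(3n−1)/2.
Smallest index with value ≥ 395: n = 17 (giving 425).
Largest index with value ≤ 2091: n = 37 (giving 2035).
Indices 17 through 37: 21 terms.

21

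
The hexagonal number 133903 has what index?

Set n(2n−1) = 133903, giving 2n² − n − 133903 = 0.
The discriminant is 1 + 8·133903 = 1071225, and √1071225 = 1035.
So n = (1 + 1035) / 4 = 1036/4 = 259.

259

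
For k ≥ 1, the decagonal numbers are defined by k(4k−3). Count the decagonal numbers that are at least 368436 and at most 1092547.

220

The n-th decagonal number is n(4n−3).
Smallest index with value ≥ 368436: n = 304 (giving 368752).
Largest index with value ≤ 1092547: n = 523 (giving 1092547).
Indices 304 through 523: 220 terms.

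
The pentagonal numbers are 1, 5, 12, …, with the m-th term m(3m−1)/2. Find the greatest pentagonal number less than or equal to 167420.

167167

Solve n(3n−1)/2 ≤ 167420 for integer n.
n = 334 gives 167167 ≤ 167420, while n = 335 gives 168170 > 167420; so the answer is 167167.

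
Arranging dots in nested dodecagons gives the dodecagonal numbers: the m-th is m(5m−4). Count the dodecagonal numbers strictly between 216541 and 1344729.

310

The n-th dodecagonal number is n(5n−4).
Smallest index with value > 216541: n = 209 (giving 217569).
Largest index with value < 1344729: n = 518 (giving 1339548).
Indices 209 through 518: 310 terms.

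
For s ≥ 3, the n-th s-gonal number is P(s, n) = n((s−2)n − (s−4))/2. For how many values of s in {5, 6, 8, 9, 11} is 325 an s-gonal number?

2

s = 5: P(5, 14) = 287 and P(5, 15) = 330; 325 is not s-gonal.
s = 6: P(6, 13) = 325. ✓
s = 8: P(8, 10) = 280 and P(8, 11) = 341; 325 is not s-gonal.
s = 9: P(9, 10) = 325. ✓
s = 11: P(11, 8) = 260 and P(11, 9) = 333; 325 is not s-gonal.
Hits: s ∈ {6, 9} → 2.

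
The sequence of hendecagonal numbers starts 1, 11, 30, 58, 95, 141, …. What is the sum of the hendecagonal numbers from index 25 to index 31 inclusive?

Σ i(9i−7)/2 = (9Σi² − 7Σi) / 2 over i = 25..31.
Σi = 496 − 300 = 196 and Σi² = 10416 − 4900 = 5516.
(9·5516 − 7·196) / 2 = 48272/2 = 24136.

24136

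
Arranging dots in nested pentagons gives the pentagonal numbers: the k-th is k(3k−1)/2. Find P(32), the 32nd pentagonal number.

The 32nd pentagonal number is n(3n−1)/2 with n = 32.
32·(3·32 − 1)/2 = 32·95/2 = 1520.

1520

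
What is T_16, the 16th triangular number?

136

The 16th triangular number is n(n+1)/2 with n = 16.
16·17/2 = 272/2 = 136.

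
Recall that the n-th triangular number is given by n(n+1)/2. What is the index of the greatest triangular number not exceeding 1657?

57

Solve n(n+1)/2 ≤ 1657 for integer n.
n = 57 gives 1653 ≤ 1657, while n = 58 gives 1711 > 1657; so the answer is index 57.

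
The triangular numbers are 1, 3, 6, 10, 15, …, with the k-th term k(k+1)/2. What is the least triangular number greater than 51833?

52003

Solve n(n+1)/2 > 51833 for integer n.
The largest n with value ≤ 51833 is 321 (since 51681 ≤ 51833 < 52003), so the first above is n = 322, value 52003.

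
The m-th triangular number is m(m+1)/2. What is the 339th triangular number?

The 339th triangular number is n(n+1)/2 with n = 339.
339·340/2 = 115260/2 = 57630.

57630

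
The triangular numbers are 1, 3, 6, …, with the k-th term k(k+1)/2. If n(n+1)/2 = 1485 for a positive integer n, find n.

Set n(n+1)/2 = 1485, giving n² + n − 2970 = 0.
So n = (-1 + 109) / 2 = 108/2 = 54.

54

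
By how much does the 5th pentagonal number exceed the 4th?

13

Consecutive pentagonal numbers differ by 3n − 2: here 3·5 − 2 = 13.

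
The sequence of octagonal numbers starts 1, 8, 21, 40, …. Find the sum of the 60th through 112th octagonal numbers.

Σ i(3i−2) = 3Σi² − 2Σi over i = 60..112.
Σi = 6328 − 1770 = 4558 and Σi² = 474600 − 70210 = 404390.
3·404390 − 2·4558 = 1204054.

1204054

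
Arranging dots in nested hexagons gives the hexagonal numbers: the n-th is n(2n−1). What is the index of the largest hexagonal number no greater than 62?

5

Solve n(2n−1) ≤ 62 for integer n.
n = 5 gives 45 ≤ 62, while n = 6 gives 66 > 62; so the answer is index 5.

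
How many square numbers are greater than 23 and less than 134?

7

The n-th square number is n².
Smallest index with value > 23: n = 5 (giving 25).
Largest index with value < 134: n = 11 (giving 121).
Indices 5 through 11: 7 terms.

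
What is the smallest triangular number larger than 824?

Solve n(n+1)/2 > 824 for integer n.
The largest n with value ≤ 824 is 40 (since 820 ≤ 824 < 861), so the first above is n = 41, value 861.

861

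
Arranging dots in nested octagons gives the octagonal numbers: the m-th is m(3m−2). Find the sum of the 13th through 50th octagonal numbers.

124431

Σ i(3i−2) = 3Σi² − 2Σi over i = 13..50.
Σi = 1275 − 78 = 1197 and Σi² = 42925 − 650 = 42275.
3·42275 − 2·1197 = 124431.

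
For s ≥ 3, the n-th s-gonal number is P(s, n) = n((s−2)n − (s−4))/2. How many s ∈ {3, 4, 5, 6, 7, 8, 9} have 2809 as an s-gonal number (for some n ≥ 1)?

1

s = 3: P(3, 74) = 2775 and P(3, 75) = 2850; 2809 is not s-gonal.
s = 4: P(4, 53) = 2809. ✓
s = 5: P(5, 43) = 2752 and P(5, 44) = 2882; 2809 is not s-gonal.
s = 6: P(6, 37) = 2701 and P(6, 38) = 2850; 2809 is not s-gonal.
s = 7: P(7, 33) = 2673 and P(7, 34) = 2839; 2809 is not s-gonal.
s = 8: P(8, 30) = 2640 and P(8, 31) = 2821; 2809 is not s-gonal.
s = 9: P(9, 28) = 2674 and P(9, 29) = 2871; 2809 is not s-gonal.
Hits: s ∈ {4} → 1.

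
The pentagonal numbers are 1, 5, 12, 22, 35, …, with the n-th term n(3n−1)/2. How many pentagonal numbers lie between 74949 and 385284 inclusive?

The n-th pentagonal number is n(3n−1)/2.
Smallest index with value ≥ 74949: n = 224 (giving 75152).
Largest index with value ≤ 385284: n = 506 (giving 383801).
Indices 224 through 506: 283 terms.

283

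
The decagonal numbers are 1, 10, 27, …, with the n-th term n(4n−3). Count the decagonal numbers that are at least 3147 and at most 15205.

The n-th decagonal number is n(4n−3).
Smallest index with value ≥ 3147: n = 29 (giving 3277).
Largest index with value ≤ 15205: n = 62 (giving 15190).
Indices 29 through 62: 34 terms.

34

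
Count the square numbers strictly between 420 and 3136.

The n-th square number is n².
Smallest index with value > 420: n = 21 (giving 441).
Largest index with value < 3136: n = 55 (giving 3025).
Indices 21 through 55: 35 terms.

35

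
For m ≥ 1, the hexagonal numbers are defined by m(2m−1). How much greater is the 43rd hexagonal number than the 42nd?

Consecutive hexagonal numbers differ by 4n − 3: here 4·43 − 3 = 169.

169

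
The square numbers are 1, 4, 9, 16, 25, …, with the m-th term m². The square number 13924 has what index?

118

We need n² = 13924, so n = √13924 = 118.
Check: 118² = 13924. ✓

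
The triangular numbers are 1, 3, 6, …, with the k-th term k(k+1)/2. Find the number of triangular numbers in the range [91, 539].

The n-th triangular number is n(n+1)/2.
Smallest index with value ≥ 91: n = 13 (giving 91).
Largest index with value ≤ 539: n = 32 (giving 528).
Indices 13 through 32: 20 terms.

20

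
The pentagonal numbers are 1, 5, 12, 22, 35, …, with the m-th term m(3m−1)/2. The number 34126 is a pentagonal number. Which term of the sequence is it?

Set n(3n−1)/2 = 34126, giving 3n² − n − 68252 = 0.
The discriminant is 1 + 24·34126 = 819025, and √819025 = 905.
So n = (1 + 905) / 6 = 906/6 = 151.
Check: 151·(3·151 − 1)/2 = 34126. ✓

151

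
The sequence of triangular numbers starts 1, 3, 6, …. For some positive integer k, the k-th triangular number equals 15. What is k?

Set n(n+1)/2 = 15, giving n² + n − 30 = 0.
So n = (-1 + 11) / 2 = 10/2 = 5.
Check: 5·6/2 = 15. ✓

5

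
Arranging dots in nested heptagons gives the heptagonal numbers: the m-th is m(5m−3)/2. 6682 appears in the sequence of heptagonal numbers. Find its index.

Set n(5n−3)/2 = 6682, giving 5n² − 3n − 13364 = 0.
The discriminant is 9 + 40·6682 = 267289, and √267289 = 517.
So n = (3 + 517) / 10 = 520/10 = 52.

52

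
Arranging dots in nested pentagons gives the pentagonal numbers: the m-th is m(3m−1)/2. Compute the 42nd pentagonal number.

2625

The 42nd pentagonal number is n(3n−1)/2 with n = 42.
42·(3·42 − 1)/2 = 42·125/2 = 2625.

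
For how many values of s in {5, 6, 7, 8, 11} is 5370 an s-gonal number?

s = 5: P(5, 60) = 5370. ✓
s = 6: P(6, 52) = 5356 and P(6, 53) = 5565; 5370 is not s-gonal.
s = 7: P(7, 46) = 5221 and P(7, 47) = 5452; 5370 is not s-gonal.
s = 8: P(8, 42) = 5208 and P(8, 43) = 5461; 5370 is not s-gonal.
s = 11: P(11, 34) = 5083 and P(11, 35) = 5390; 5370 is not s-gonal.
Hits: s ∈ {5} → 1.

1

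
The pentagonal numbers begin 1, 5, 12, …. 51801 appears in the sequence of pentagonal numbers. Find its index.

Set n(3n−1)/2 = 51801, giving 3n² − n − 103602 = 0.
So n = (1 + 1115) / 6 = 1116/6 = 186.

186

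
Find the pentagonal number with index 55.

4510

The 55th pentagonal number is n(3n−1)/2 with n = 55.
55·(3·55 − 1)/2 = 55·164/2 = 55·82 = 4510.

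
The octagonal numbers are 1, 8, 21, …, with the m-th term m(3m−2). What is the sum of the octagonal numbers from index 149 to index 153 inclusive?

Σ i(3i−2) = 3Σi² − 2Σi over i = 149..153.
Σi = 11781 − 11026 = 755 and Σi² = 1205589 − 1091574 = 114015.
3·114015 − 2·755 = 340535.

340535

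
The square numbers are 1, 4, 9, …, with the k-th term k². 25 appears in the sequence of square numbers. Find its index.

5

We need n² = 25, so n = √25 = 5.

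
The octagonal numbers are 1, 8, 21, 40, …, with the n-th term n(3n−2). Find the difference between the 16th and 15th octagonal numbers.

Consecutive octagonal numbers differ by 6n − 5: here 6·16 − 5 = 91.

91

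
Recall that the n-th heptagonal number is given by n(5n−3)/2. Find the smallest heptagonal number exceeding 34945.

Solve n(5n−3)/2 > 34945 for integer n.
The largest n with value ≤ 34945 is 118 (since 34633 ≤ 34945 < 35224), so the first above is n = 119, value 35224.

35224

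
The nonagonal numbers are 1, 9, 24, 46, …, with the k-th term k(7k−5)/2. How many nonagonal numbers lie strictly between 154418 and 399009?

The n-th nonagonal number is n(7n−5)/2.
Smallest index with value > 154418: n = 211 (giving 155296).
Largest index with value < 399009: n = 337 (giving 396649).
Indices 211 through 337: 127 terms.

127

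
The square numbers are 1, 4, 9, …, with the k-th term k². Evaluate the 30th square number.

30² = 900.

900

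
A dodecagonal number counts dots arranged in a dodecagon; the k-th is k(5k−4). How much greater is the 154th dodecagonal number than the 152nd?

154·(5·154 − 4) = 117964 and 152·(5·152 − 4) = 114912.
Difference: 117964 − 114912 = 3052.

3052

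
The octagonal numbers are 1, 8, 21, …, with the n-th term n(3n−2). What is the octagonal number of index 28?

The 28th octagonal number is n(3n−2) with n = 28.
28·(3·28 − 2) = 28·82 = 2296.

2296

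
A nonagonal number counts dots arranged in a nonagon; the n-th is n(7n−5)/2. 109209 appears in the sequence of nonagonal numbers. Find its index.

Set n(7n−5)/2 = 109209, giving 7n² − 5n − 218418 = 0.
The discriminant is 25 + 56·109209 = 6115729, and √6115729 = 2473.
So n = (5 + 2473) / 14 = 2478/14 = 177.
Check: 177·(7·177 − 5)/2 = 109209. ✓

177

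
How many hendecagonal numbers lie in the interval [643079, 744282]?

29

The n-th hendecagonal number is n(9n−7)/2.
Smallest index with value ≥ 643079: n = 379 (giving 645058).
Largest index with value ≤ 744282: n = 407 (giving 743996).
Indices 379 through 407: 29 terms.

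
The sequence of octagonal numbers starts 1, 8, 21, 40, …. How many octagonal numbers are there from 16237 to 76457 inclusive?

The n-th octagonal number is n(3n−2).
Smallest index with value ≥ 16237: n = 74 (giving 16280).
Largest index with value ≤ 76457: n = 159 (giving 75525).
Indices 74 through 159: 86 terms.

86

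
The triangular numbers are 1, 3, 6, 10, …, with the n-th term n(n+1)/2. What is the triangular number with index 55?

The 55th triangular number is n(n+1)/2 with n = 55.
55·56/2 = 3080/2 = 1540.

1540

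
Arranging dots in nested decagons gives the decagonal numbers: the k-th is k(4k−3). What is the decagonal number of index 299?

356707

The 299th decagonal number is n(4n−3) with n = 299.
299·(4·299 − 3) = 299·1193 = 356707.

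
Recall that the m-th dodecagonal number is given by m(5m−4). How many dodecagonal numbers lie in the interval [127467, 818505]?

245

The n-th dodecagonal number is n(5n−4).
Smallest index with value ≥ 127467: n = 161 (giving 128961).
Largest index with value ≤ 818505: n = 405 (giving 818505).
Indices 161 through 405: 245 terms.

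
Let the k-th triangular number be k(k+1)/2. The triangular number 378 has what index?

Set n(n+1)/2 = 378, giving n² + n − 756 = 0.
The discriminant is 1 + 8·378 = 3025, and √3025 = 55.
So n = (-1 + 55) / 2 = 54/2 = 27.
Check: 27·28/2 = 378. ✓

27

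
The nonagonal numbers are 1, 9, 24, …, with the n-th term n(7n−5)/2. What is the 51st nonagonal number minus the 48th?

51·(7·51 − 5)/2 = 8976 and 48·(7·48 − 5)/2 = 7944.
Difference: 8976 − 7944 = 1032.

1032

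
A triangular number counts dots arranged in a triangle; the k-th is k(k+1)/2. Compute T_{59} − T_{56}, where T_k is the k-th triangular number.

174

59·60/2 = 1770 and 56·57/2 = 1596.
Difference: 1770 − 1596 = 174.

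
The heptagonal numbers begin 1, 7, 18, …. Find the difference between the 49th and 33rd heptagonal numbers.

49·(5·49 − 3)/2 = 5929 and 33·(5·33 − 3)/2 = 2673.
Difference: 5929 − 2673 = 3256.

3256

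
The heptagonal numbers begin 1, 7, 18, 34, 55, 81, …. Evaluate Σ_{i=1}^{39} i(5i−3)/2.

Σ i(5i−3)/2 = (5Σi² − 3Σi) / 2 over i = 1..39.
Σi = 780 and Σi² = 20540.
(5·20540 − 3·780) / 2 = 100360/2 = 50180.

50180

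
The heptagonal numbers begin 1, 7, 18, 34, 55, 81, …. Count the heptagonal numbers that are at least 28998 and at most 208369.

182

The n-th heptagonal number is n(5n−3)/2.
Smallest index with value ≥ 28998: n = 108 (giving 28998).
Largest index with value ≤ 208369: n = 289 (giving 208369).
Indices 108 through 289: 182 terms.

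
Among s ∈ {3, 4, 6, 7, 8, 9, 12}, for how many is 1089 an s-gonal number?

2

s = 3: P(3, 46) = 1081 and P(3, 47) = 1128; 1089 is not s-gonal.
s = 4: P(4, 33) = 1089. ✓
s = 6: P(6, 23) = 1035 and P(6, 24) = 1128; 1089 is not s-gonal.
s = 7: P(7, 21) = 1071 and P(7, 22) = 1177; 1089 is not s-gonal.
s = 8: P(8, 19) = 1045 and P(8, 20) = 1160; 1089 is not s-gonal.
s = 9: P(9, 18) = 1089. ✓
s = 12: P(12, 15) = 1065 and P(12, 16) = 1216; 1089 is not s-gonal.
Hits: s ∈ {4, 9} → 2.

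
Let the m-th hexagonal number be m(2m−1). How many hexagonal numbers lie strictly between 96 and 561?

The n-th hexagonal number is n(2n−1).
Smallest index with value > 96: n = 8 (giving 120).
Largest index with value < 561: n = 16 (giving 496).
Indices 8 through 16: 9 terms.

9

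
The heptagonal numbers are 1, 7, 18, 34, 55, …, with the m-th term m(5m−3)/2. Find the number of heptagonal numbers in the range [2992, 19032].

53

The n-th heptagonal number is n(5n−3)/2.
Smallest index with value ≥ 2992: n = 35 (giving 3010).
Largest index with value ≤ 19032: n = 87 (giving 18792).
Indices 35 through 87: 53 terms.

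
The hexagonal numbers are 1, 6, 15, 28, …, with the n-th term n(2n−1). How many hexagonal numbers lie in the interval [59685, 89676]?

The n-th hexagonal number is n(2n−1).
Smallest index with value ≥ 59685: n = 173 (giving 59685).
Largest index with value ≤ 89676: n = 212 (giving 89676).
Indices 173 through 212: 40 terms.

40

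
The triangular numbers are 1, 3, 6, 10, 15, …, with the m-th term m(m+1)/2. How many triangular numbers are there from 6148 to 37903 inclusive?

164

The n-th triangular number is n(n+1)/2.
Smallest index with value ≥ 6148: n = 111 (giving 6216).
Largest index with value ≤ 37903: n = 274 (giving 37675).
Indices 111 through 274: 164 terms.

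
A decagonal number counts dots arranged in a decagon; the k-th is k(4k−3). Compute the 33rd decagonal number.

4257

The 33rd decagonal number is n(4n−3) with n = 33.
33·(4·33 − 3) = 33·129 = 4257.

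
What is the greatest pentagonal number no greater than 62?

Solve n(3n−1)/2 ≤ 62 for integer n.
n = 6 gives 51 ≤ 62, while n = 7 gives 70 > 62; so the answer is 51.

51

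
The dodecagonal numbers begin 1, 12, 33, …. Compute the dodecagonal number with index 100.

100·(5·100 − 4) = 100·496 = 49600.

49600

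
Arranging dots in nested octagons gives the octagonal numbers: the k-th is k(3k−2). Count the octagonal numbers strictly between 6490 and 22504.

40

The n-th octagonal number is n(3n−2).
Smallest index with value > 6490: n = 47 (giving 6533).
Largest index with value < 22504: n = 86 (giving 22016).
Indices 47 through 86: 40 terms.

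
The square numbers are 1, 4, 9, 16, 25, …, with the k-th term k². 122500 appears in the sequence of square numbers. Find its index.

We need n² = 122500, so n = √122500 = 350.

350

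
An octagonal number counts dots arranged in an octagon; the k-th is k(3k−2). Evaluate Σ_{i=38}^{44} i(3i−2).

Σ i(3i−2) = 3Σi² − 2Σi over i = 38..44.
Σi = 990 − 703 = 287 and Σi² = 29370 − 17575 = 11795.
3·11795 − 2·287 = 34811.

34811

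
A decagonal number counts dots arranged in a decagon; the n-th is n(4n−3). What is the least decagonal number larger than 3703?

Solve n(4n−3) > 3703 for integer n.
The largest n with value ≤ 3703 is 30 (since 3510 ≤ 3703 < 3751), so the first above is n = 31, value 3751.

3751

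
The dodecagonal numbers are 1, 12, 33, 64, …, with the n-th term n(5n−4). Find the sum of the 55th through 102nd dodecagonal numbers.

Σ i(5i−4) = 5Σi² − 4Σi over i = 55..102.
Σi = 5253 − 1485 = 3768 and Σi² = 358955 − 53955 = 305000.
5·305000 − 4·3768 = 1509928.

1509928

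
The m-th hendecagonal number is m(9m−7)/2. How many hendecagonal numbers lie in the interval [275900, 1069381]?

240

The n-th hendecagonal number is n(9n−7)/2.
Smallest index with value ≥ 275900: n = 248 (giving 275900).
Largest index with value ≤ 1069381: n = 487 (giving 1065556).
Indices 248 through 487: 240 terms.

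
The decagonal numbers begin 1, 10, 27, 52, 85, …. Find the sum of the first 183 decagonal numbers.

Σ i(4i−3) = 4Σi² − 3Σi over i = 1..183.
Σi = 16836 and Σi² = 2059604.
4·2059604 − 3·16836 = 8187908.

8187908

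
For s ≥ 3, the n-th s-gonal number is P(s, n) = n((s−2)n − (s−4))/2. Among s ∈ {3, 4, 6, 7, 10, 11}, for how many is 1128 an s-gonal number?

s = 3: P(3, 47) = 1128. ✓
s = 4: P(4, 33) = 1089 and P(4, 34) = 1156; 1128 is not s-gonal.
s = 6: P(6, 24) = 1128. ✓
s = 7: P(7, 21) = 1071 and P(7, 22) = 1177; 1128 is not s-gonal.
s = 10: P(10, 17) = 1105 and P(10, 18) = 1242; 1128 is not s-gonal.
s = 11: P(11, 16) = 1096 and P(11, 17) = 1241; 1128 is not s-gonal.
Hits: s ∈ {3, 6} → 2.

2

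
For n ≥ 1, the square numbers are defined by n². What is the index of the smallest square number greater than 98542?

314

Solve n² > 98542 for integer n.
The largest n with value ≤ 98542 is 313 (since 97969 ≤ 98542 < 98596), so the first above is n = 314, value 98596.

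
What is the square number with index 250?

62500

The 250th square number is n² with n = 250.
250² = 62500.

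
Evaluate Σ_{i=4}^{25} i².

Σ_{i=4}^{25} i² = 5525 − 14 = 5511.

5511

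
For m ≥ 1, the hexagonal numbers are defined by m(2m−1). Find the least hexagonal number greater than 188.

190

Solve n(2n−1) > 188 for integer n.
The largest n with value ≤ 188 is 9 (since 153 ≤ 188 < 190), so the first above is n = 10, value 190.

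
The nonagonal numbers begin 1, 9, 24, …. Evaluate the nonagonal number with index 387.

523224

The 387th nonagonal number is n(7n−5)/2 with n = 387.
387·(7·387 − 5)/2 = 387·2704/2 = 387·1352 = 523224.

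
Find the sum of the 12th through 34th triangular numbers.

6854

Σ i(i+1)/2 = (Σi² + Σi) / 2 over i = 12..34.
Σi = 595 − 66 = 529 and Σi² = 13685 − 506 = 13179.
(1·13179 + 1·529) / 2 = 13708/2 = 6854.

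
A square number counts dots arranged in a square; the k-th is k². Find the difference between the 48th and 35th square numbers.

1079

48² = 2304 and 35² = 1225.
Difference: 2304 − 1225 = 1079.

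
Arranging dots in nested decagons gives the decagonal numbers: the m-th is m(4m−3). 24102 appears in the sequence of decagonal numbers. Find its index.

78

Set n(4n−3) = 24102, giving 4n² − 3n − 24102 = 0.
So n = (3 + 621) / 8 = 624/8 = 78.
Check: 78·(4·78 − 3) = 24102. ✓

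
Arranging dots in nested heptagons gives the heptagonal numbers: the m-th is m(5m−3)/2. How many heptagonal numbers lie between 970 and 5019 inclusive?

26

The n-th heptagonal number is n(5n−3)/2.
Smallest index with value ≥ 970: n = 20 (giving 970).
Largest index with value ≤ 5019: n = 45 (giving 4995).
Indices 20 through 45: 26 terms.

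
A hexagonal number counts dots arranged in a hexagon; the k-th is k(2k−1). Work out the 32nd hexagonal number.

The 32nd hexagonal number is n(2n−1) with n = 32.
32·(2·32 − 1) = 32·63 = 2016.

2016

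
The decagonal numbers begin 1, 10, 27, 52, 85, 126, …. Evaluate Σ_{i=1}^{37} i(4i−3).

Σ i(4i−3) = 4Σi² − 3Σi over i = 1..37.
Σi = 703 and Σi² = 17575.
4·17575 − 3·703 = 68191.

68191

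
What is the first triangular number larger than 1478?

1485

Solve n(n+1)/2 > 1478 for integer n.
The largest n with value ≤ 1478 is 53 (since 1431 ≤ 1478 < 1485), so the first above is n = 54, value 1485.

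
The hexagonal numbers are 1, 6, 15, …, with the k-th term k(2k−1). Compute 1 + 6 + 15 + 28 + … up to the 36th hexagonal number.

31746

Σ i(2i−1) = 2Σi² − Σi over i = 1..36.
Σi = 666 and Σi² = 16206.
2·16206 − 1·666 = 31746.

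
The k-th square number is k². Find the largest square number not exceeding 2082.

2025

Solve n² ≤ 2082 for integer n.
n = 45 gives 2025 ≤ 2082, while n = 46 gives 2116 > 2082; so the answer is 2025.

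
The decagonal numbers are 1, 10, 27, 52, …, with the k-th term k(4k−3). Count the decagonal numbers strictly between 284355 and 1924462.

426

The n-th decagonal number is n(4n−3).
Smallest index with value > 284355: n = 268 (giving 286492).
Largest index with value < 1924462: n = 693 (giving 1918917).
Indices 268 through 693: 426 terms.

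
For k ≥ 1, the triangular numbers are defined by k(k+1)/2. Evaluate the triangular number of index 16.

136

The 16th triangular number is n(n+1)/2 with n = 16.
16·17/2 = 272/2 = 136.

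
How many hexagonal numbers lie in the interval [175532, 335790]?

The n-th hexagonal number is n(2n−1).
Smallest index with value ≥ 175532: n = 297 (giving 176121).
Largest index with value ≤ 335790: n = 410 (giving 335790).
Indices 297 through 410: 114 terms.

114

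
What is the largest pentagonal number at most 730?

Solve n(3n−1)/2 ≤ 730 for integer n.
n = 22 gives 715 ≤ 730, while n = 23 gives 782 > 730; so the answer is 715.

715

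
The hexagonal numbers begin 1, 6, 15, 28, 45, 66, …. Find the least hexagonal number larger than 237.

Solve n(2n−1) > 237 for integer n.
The largest n with value ≤ 237 is 11 (since 231 ≤ 237 < 276), so the first above is n = 12, value 276.

276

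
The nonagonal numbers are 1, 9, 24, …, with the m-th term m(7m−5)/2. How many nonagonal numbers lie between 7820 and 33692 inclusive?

51

The n-th nonagonal number is n(7n−5)/2.
Smallest index with value ≥ 7820: n = 48 (giving 7944).
Largest index with value ≤ 33692: n = 98 (giving 33369).
Indices 48 through 98: 51 terms.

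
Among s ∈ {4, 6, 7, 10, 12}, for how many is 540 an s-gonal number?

2

s = 4: P(4, 23) = 529 and P(4, 24) = 576; 540 is not s-gonal.
s = 6: P(6, 16) = 496 and P(6, 17) = 561; 540 is not s-gonal.
s = 7: P(7, 15) = 540. ✓
s = 10: P(10, 12) = 540. ✓
s = 12: P(12, 10) = 460 and P(12, 11) = 561; 540 is not s-gonal.
Hits: s ∈ {7, 10} → 2.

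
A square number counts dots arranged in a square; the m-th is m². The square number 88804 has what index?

We need n² = 88804, so n = √88804 = 298.
Check: 298² = 88804. ✓

298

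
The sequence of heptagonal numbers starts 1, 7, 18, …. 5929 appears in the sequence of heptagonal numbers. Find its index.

Set n(5n−3)/2 = 5929, giving 5n² − 3n − 11858 = 0.
The discriminant is 9 + 40·5929 = 237169, and √237169 = 487.
So n = (3 + 487) / 10 = 490/10 = 49.

49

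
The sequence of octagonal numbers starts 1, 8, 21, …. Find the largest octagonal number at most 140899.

Solve n(3n−2) ≤ 140899 for integer n.
n = 217 gives 140833 ≤ 140899, while n = 218 gives 142136 > 140899; so the answer is 140833.

140833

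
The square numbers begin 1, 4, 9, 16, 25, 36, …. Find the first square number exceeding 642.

676

Solve n² > 642 for integer n.
The largest n with value ≤ 642 is 25 (since 625 ≤ 642 < 676), so the first above is n = 26, value 676.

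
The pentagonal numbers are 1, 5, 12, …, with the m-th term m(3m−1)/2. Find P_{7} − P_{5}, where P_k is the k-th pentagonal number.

7·(3·7 − 1)/2 = 70 and 5·(3·5 − 1)/2 = 35.
Difference: 70 − 35 = 35.

35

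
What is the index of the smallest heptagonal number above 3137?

Solve n(5n−3)/2 > 3137 for integer n.
The largest n with value ≤ 3137 is 35 (since 3010 ≤ 3137 < 3186), so the first above is n = 36, value 3186.

36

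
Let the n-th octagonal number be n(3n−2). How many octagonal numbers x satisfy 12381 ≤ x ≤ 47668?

62

The n-th octagonal number is n(3n−2).
Smallest index with value ≥ 12381: n = 65 (giving 12545).
Largest index with value ≤ 47668: n = 126 (giving 47376).
Indices 65 through 126: 62 terms.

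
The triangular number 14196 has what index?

168

Set n(n+1)/2 = 14196, giving n² + n − 28392 = 0.
The discriminant is 1 + 8·14196 = 113569, and √113569 = 337.
So n = (-1 + 337) / 2 = 336/2 = 168.
Check: 168·169/2 = 14196. ✓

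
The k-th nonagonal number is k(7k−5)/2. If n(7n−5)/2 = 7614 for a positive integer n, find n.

47

Set n(7n−5)/2 = 7614, giving 7n² − 5n − 15228 = 0.
The discriminant is 25 + 56·7614 = 426409, and √426409 = 653.
So n = (5 + 653) / 14 = 658/14 = 47.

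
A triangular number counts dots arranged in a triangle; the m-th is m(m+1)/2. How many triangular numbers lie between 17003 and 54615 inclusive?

The n-th triangular number is n(n+1)/2.
Smallest index with value ≥ 17003: n = 184 (giving 17020).
Largest index with value ≤ 54615: n = 330 (giving 54615).
Indices 184 through 330: 147 terms.

147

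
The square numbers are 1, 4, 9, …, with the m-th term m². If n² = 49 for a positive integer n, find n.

7

We need n² = 49, so n = √49 = 7.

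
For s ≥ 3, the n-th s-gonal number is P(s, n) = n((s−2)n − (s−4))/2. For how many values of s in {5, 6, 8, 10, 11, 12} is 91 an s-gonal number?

s = 5: P(5, 7) = 70 and P(5, 8) = 92; 91 is not s-gonal.
s = 6: P(6, 7) = 91. ✓
s = 8: P(8, 5) = 65 and P(8, 6) = 96; 91 is not s-gonal.
s = 10: P(10, 5) = 85 and P(10, 6) = 126; 91 is not s-gonal.
s = 11: P(11, 4) = 58 and P(11, 5) = 95; 91 is not s-gonal.
s = 12: P(12, 4) = 64 and P(12, 5) = 105; 91 is not s-gonal.
Hits: s ∈ {6} → 1.

1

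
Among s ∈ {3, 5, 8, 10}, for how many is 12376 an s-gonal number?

s = 3: P(3, 156) = 12246 and P(3, 157) = 12403; 12376 is not s-gonal.
s = 5: P(5, 91) = 12376. ✓
s = 8: P(8, 64) = 12160 and P(8, 65) = 12545; 12376 is not s-gonal.
s = 10: P(10, 56) = 12376. ✓
Hits: s ∈ {5, 10} → 2.

2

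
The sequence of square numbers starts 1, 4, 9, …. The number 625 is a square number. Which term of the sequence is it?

We need n² = 625, so n = √625 = 25.

25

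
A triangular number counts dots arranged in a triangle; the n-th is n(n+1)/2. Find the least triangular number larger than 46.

Solve n(n+1)/2 > 46 for integer n.
The largest n with value ≤ 46 is 9 (since 45 ≤ 46 < 55), so the first above is n = 10, value 55.

55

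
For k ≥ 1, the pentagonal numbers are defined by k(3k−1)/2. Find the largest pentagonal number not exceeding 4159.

4030

Solve n(3n−1)/2 ≤ 4159 for integer n.
n = 52 gives 4030 ≤ 4159, while n = 53 gives 4187 > 4159; so the answer is 4030.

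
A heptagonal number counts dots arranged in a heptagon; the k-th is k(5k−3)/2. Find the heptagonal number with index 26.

The 26th heptagonal number is n(5n−3)/2 with n = 26.
26·(5·26 − 3)/2 = 26·127/2 = 1651.

1651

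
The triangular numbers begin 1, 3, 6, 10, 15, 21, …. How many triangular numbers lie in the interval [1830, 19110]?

136

The n-th triangular number is n(n+1)/2.
Smallest index with value ≥ 1830: n = 60 (giving 1830).
Largest index with value ≤ 19110: n = 195 (giving 19110).
Indices 60 through 195: 136 terms.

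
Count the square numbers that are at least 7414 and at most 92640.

The n-th square number is n².
Smallest index with value ≥ 7414: n = 87 (giving 7569).
Largest index with value ≤ 92640: n = 304 (giving 92416).
Indices 87 through 304: 218 terms.

218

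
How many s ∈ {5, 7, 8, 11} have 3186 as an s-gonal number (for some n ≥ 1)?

2

s = 5: P(5, 46) = 3151 and P(5, 47) = 3290; 3186 is not s-gonal.
s = 7: P(7, 36) = 3186. ✓
s = 8: P(8, 32) = 3008 and P(8, 33) = 3201; 3186 is not s-gonal.
s = 11: P(11, 27) = 3186. ✓
Hits: s ∈ {7, 11} → 2.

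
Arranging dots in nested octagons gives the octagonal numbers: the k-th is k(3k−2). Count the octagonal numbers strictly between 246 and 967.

9

The n-th octagonal number is n(3n−2).
Smallest index with value > 246: n = 10 (giving 280).
Largest index with value < 967: n = 18 (giving 936).
Indices 10 through 18: 9 terms.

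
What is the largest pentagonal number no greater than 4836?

4676

Solve n(3n−1)/2 ≤ 4836 for integer n.
n = 56 gives 4676 ≤ 4836, while n = 57 gives 4845 > 4836; so the answer is 4676.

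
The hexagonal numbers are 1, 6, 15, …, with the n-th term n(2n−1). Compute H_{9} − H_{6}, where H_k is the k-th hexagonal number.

87

9·(2·9 − 1) = 153 and 6·(2·6 − 1) = 66.
Difference: 153 − 66 = 87.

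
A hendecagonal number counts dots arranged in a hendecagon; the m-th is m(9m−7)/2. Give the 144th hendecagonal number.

The 144th hendecagonal number is n(9n−7)/2 with n = 144.
144·(9·144 − 7)/2 = 144·1289/2 = 92808.

92808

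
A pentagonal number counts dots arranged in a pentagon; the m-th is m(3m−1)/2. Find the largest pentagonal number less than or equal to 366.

330

Solve n(3n−1)/2 ≤ 366 for integer n.
n = 15 gives 330 ≤ 366, while n = 16 gives 376 > 366; so the answer is 330.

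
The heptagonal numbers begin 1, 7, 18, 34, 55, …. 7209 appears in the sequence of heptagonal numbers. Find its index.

Set n(5n−3)/2 = 7209, giving 5n² − 3n − 14418 = 0.
The discriminant is 9 + 40·7209 = 288369, and √288369 = 537.
So n = (3 + 537) / 10 = 540/10 = 54.
Check: 54·(5·54 − 3)/2 = 7209. ✓

54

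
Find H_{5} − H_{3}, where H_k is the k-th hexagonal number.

30

5·(2·5 − 1) = 45 and 3·(2·3 − 1) = 15.
Difference: 45 − 15 = 30.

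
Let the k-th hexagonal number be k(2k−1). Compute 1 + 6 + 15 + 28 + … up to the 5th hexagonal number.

Σ i(2i−1) = 2Σi² − Σi over i = 1..5.
Σi = 15 and Σi² = 55.
2·55 − 1·15 = 95.

95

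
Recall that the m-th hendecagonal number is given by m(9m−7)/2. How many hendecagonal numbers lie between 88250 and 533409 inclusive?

The n-th hendecagonal number is n(9n−7)/2.
Smallest index with value ≥ 88250: n = 141 (giving 88971).
Largest index with value ≤ 533409: n = 344 (giving 531308).
Indices 141 through 344: 204 terms.

204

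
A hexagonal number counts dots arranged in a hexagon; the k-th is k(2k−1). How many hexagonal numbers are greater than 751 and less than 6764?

The n-th hexagonal number is n(2n−1).
Smallest index with value > 751: n = 20 (giving 780).
Largest index with value < 6764: n = 58 (giving 6670).
Indices 20 through 58: 39 terms.

39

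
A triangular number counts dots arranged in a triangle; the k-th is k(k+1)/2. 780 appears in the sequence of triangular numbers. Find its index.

Set n(n+1)/2 = 780, giving n² + n − 1560 = 0.
The discriminant is 1 + 8·780 = 6241, and √6241 = 79.
So n = (-1 + 79) / 2 = 78/2 = 39.
Check: 39·40/2 = 780. ✓

39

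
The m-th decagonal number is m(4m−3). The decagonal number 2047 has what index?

Set n(4n−3) = 2047, giving 4n² − 3n − 2047 = 0.
The discriminant is 9 + 16·2047 = 32761, and √32761 = 181.
So n = (3 + 181) / 8 = 184/8 = 23.
Check: 23·(4·23 − 3) = 2047. ✓

23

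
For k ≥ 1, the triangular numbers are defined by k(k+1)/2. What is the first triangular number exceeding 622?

630

Solve n(n+1)/2 > 622 for integer n.
The largest n with value ≤ 622 is 34 (since 595 ≤ 622 < 630), so the first above is n = 35, value 630.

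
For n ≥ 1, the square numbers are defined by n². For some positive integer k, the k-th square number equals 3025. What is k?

55

We need n² = 3025, so n = √3025 = 55.
Check: 55² = 3025. ✓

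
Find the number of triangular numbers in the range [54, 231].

The n-th triangular number is n(n+1)/2.
Smallest index with value ≥ 54: n = 10 (giving 55).
Largest index with value ≤ 231: n = 21 (giving 231).
Indices 10 through 21: 12 terms.

12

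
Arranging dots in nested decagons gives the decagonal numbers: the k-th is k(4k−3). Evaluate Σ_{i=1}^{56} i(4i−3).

Σ i(4i−3) = 4Σi² − 3Σi over i = 1..56.
Σi = 1596 and Σi² = 60116.
4·60116 − 3·1596 = 235676.

235676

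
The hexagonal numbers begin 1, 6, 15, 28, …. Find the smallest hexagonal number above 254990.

255970

Solve n(2n−1) > 254990 for integer n.
The largest n with value ≤ 254990 is 357 (since 254541 ≤ 254990 < 255970), so the first above is n = 358, value 255970.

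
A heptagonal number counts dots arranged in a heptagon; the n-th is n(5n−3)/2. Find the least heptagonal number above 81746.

Solve n(5n−3)/2 > 81746 for integer n.
The largest n with value ≤ 81746 is 181 (since 81631 ≤ 81746 < 82537), so the first above is n = 182, value 82537.

82537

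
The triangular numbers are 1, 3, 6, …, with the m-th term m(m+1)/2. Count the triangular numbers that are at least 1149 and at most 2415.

22

The n-th triangular number is n(n+1)/2.
Smallest index with value ≥ 1149: n = 48 (giving 1176).
Largest index with value ≤ 2415: n = 69 (giving 2415).
Indices 48 through 69: 22 terms.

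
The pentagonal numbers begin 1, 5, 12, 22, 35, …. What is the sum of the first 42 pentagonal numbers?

Σ i(3i−1)/2 = (3Σi² − Σi) / 2 over i = 1..42.
Σi = 903 and Σi² = 25585.
(3·25585 − 1·903) / 2 = 75852/2 = 37926.

37926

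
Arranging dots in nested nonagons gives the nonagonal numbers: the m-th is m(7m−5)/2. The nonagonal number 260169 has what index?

273

Set n(7n−5)/2 = 260169, giving 7n² − 5n − 520338 = 0.
The discriminant is 25 + 56·260169 = 14569489, and √14569489 = 3817.
So n = (5 + 3817) / 14 = 3822/14 = 273.
Check: 273·(7·273 − 5)/2 = 260169. ✓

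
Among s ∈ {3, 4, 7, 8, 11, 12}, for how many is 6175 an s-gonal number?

1

s = 3: P(3, 110) = 6105 and P(3, 111) = 6216; 6175 is not s-gonal.
s = 4: P(4, 78) = 6084 and P(4, 79) = 6241; 6175 is not s-gonal.
s = 7: P(7, 50) = 6175. ✓
s = 8: P(8, 45) = 5985 and P(8, 46) = 6256; 6175 is not s-gonal.
s = 11: P(11, 37) = 6031 and P(11, 38) = 6365; 6175 is not s-gonal.
s = 12: P(12, 35) = 5985 and P(12, 36) = 6336; 6175 is not s-gonal.
Hits: s ∈ {7} → 1.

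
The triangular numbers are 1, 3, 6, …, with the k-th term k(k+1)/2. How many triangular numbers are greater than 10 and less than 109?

10

The n-th triangular number is n(n+1)/2.
Smallest index with value > 10: n = 5 (giving 15).
Largest index with value < 109: n = 14 (giving 105).
Indices 5 through 14: 10 terms.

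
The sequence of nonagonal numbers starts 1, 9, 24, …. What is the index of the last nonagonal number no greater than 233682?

258

Solve n(7n−5)/2 ≤ 233682 for integer n.
n = 258 gives 232329 ≤ 233682, while n = 259 gives 234136 > 233682; so the answer is index 258.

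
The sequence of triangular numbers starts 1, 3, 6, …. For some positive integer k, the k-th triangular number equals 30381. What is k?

246

Set n(n+1)/2 = 30381, giving n² + n − 60762 = 0.
So n = (-1 + 493) / 2 = 492/2 = 246.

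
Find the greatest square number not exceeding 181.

169

Solve n² ≤ 181 for integer n.
n = 13 gives 169 ≤ 181, while n = 14 gives 196 > 181; so the answer is 169.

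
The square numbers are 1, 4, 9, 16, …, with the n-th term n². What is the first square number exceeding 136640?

Solve n² > 136640 for integer n.
The largest n with value ≤ 136640 is 369 (since 136161 ≤ 136640 < 136900), so the first above is n = 370, value 136900.

136900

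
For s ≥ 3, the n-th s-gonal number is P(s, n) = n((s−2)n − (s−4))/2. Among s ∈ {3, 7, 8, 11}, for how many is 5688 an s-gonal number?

1

s = 3: P(3, 106) = 5671 and P(3, 107) = 5778; 5688 is not s-gonal.
s = 7: P(7, 48) = 5688. ✓
s = 8: P(8, 43) = 5461 and P(8, 44) = 5720; 5688 is not s-gonal.
s = 11: P(11, 35) = 5390 and P(11, 36) = 5706; 5688 is not s-gonal.
Hits: s ∈ {7} → 1.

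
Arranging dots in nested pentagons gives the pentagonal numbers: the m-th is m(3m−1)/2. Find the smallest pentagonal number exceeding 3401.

Solve n(3n−1)/2 > 3401 for integer n.
The largest n with value ≤ 3401 is 47 (since 3290 ≤ 3401 < 3432), so the first above is n = 48, value 3432.

3432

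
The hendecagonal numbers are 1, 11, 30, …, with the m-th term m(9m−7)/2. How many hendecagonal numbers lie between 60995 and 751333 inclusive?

293

The n-th hendecagonal number is n(9n−7)/2.
Smallest index with value ≥ 60995: n = 117 (giving 61191).
Largest index with value ≤ 751333: n = 409 (giving 751333).
Indices 117 through 409: 293 terms.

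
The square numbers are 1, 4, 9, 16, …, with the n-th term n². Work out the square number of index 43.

The 43rd square number is n² with n = 43.
43² = 1849.

1849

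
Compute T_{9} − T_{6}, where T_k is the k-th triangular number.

24

9·10/2 = 45 and 6·7/2 = 21.
Difference: 45 − 21 = 24.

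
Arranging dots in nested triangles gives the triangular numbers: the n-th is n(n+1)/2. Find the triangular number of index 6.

21

The 6th triangular number is n(n+1)/2 with n = 6.
6·7/2 = 42/2 = 21.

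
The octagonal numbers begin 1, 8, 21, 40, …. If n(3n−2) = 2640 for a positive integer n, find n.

30

Set n(3n−2) = 2640, giving 3n² − 2n − 2640 = 0.
The discriminant is 4 + 12·2640 = 31684, and √31684 = 178.
So n = (2 + 178) / 6 = 180/6 = 30.
Check: 30·(3·30 − 2) = 2640. ✓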